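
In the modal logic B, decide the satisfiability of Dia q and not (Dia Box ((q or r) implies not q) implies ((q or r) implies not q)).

Unsatisfiable (every branch closes)

1. Dia q and not (Dia Box ((q or r) implies not q) implies ((q or r) implies not q)), u
2. Dia q, u
3. not (Dia Box ((q or r) implies not q) implies ((q or r) implies not q)), u
4. Dia Box ((q or r) implies not q), u
5. not ((q or r) implies not q), u
6. q or r, u
7. q, u
8. r, u
9. q, v
10. Box ((q or r) implies not q), w
11. (q or r) implies not q, u
12. (q or r) implies not q, w
13. not (q or r), u
14. not q, u
15. not r, u
Accessibility: uRu, uRv, uRw, vRu, vRv, wRu, wRw
Branch closes: q and not q both at u.
All branches of the tableau close; one closing branch shown above.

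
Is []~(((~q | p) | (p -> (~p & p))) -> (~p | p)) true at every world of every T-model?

Tableau for the negation ~[]~(((~q | p) | (p -> (~p & p))) -> (~p | p)):
1. ~[]~(((~q | p) | (p -> (~p & p))) -> (~p | p)), u
2. ((~q | p) | (p -> (~p & p))) -> (~p | p), v
3. ~p | p, v
4. p, v
Accessibility: uRu, uRv, vRv
The negation has an open branch (countermodel exists).

Not valid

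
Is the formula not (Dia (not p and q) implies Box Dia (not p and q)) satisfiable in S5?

1. not (Dia (not p and q) implies Box Dia (not p and q)), 0
2. Dia (not p and q), 0
3. not Box Dia (not p and q), 0
4. not p and q, 1
5. not p, 1
6. q, 1
7. not Dia (not p and q), 2
8. not (not p and q), 0
9. not (not p and q), 1
10. not (not p and q), 2
11. not q, 0
12. not q, 1
Accessibility: 0R0, 0R1, 0R2, 1R0, 1R1, 1R2, 2R0, 2R1, 2R2
Branch closes: q and not q both at 1.
(One branch shown.) All branches close.

No, unsatisfiable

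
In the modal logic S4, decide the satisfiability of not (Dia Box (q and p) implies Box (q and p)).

1. not (Dia Box (q and p) implies Box (q and p)), w0
2. Dia Box (q and p), w0
3. not Box (q and p), w0
4. Box (q and p), w1
5. q and p, w1
6. q, w1
7. p, w1
8. not (q and p), w2
9. not p, w2
Accessibility: w0Rw0, w0Rw1, w0Rw2, w1Rw1, w2Rw2

Satisfiable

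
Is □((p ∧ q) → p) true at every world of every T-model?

Valid

Tableau for the negation ¬□((p ∧ q) → p):
1. ¬□((p ∧ q) → p), u
2. ¬((p ∧ q) → p), v
3. p ∧ q, v
4. ¬p, v
5. p, v
6. q, v
Accessibility: uRu, uRv, vRv
Branch closes: p and ¬p both at v.
Every branch of the negation's tableau closes; the branch above is one of them.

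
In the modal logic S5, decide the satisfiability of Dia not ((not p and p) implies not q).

Unsatisfiable

1. Dia not ((not p and p) implies not q), w0
2. not ((not p and p) implies not q), w1
3. not p and p, w1
4. q, w1
5. not p, w1
6. p, w1
Accessibility: w0Rw0, w0Rw1, w1Rw0, w1Rw1
Branch closes: p and not p both at w1.
Every branch closes; the branch above is one of them.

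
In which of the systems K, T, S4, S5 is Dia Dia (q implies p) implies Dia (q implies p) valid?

S4-tableau for the negation not (Dia Dia (q implies p) implies Dia (q implies p)):
1. not (Dia Dia (q implies p) implies Dia (q implies p)), w0
2. Dia Dia (q implies p), w0
3. not Dia (q implies p), w0
4. not (q implies p), w0
5. q, w0
6. not p, w0
7. Dia (q implies p), w1
8. not (q implies p), w1
9. q, w1
10. not p, w1
11. q implies p, w2
12. not (q implies p), w2
13. q, w2
14. not p, w2
15. p, w2
Accessibility: w0Rw0, w0Rw1, w0Rw2, w1Rw1, w1Rw2, w2Rw2
Branch closes: p and not p both at w2.
Every branch closes (one shown): valid in S4, hence also in S5 (every theorem of S4 is a theorem of S5).
T-tableau for the negation not (Dia Dia (q implies p) implies Dia (q implies p)):
1. not (Dia Dia (q implies p) implies Dia (q implies p)), w0
2. Dia Dia (q implies p), w0
3. not Dia (q implies p), w0
4. not (q implies p), w0
5. q, w0
6. not p, w0
7. Dia (q implies p), w1
8. not (q implies p), w1
9. q, w1
10. not p, w1
11. q implies p, w2
12. p, w2
Accessibility: w0Rw0, w0Rw1, w1Rw1, w1Rw2, w2Rw2
Complete open branch: countermodel on a T-frame, so not valid in T, nor in K (the same frame is also a K-frame).

S4, S5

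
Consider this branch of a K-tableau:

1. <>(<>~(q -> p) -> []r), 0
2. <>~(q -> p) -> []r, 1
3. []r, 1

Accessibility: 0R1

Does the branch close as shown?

Open

No atom appears with both signs at the same world.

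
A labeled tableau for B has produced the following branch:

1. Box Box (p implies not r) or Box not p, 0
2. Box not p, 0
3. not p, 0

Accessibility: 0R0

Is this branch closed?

There is no literal clash: for every atom and world, at most one sign appears.

Open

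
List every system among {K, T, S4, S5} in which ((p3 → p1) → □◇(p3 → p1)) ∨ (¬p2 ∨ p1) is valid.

S4-tableau for the negation ¬(((p3 → p1) → □◇(p3 → p1)) ∨ (¬p2 ∨ p1)):
1. ¬(((p3 → p1) → □◇(p3 → p1)) ∨ (¬p2 ∨ p1)), w0
2. ¬((p3 → p1) → □◇(p3 → p1)), w0
3. ¬(¬p2 ∨ p1), w0
4. p3 → p1, w0
5. ¬□◇(p3 → p1), w0
6. p2, w0
7. ¬p1, w0
8. ¬p3, w0
9. ¬◇(p3 → p1), w1
10. ¬(p3 → p1), w1
11. p3, w1
12. ¬p1, w1
Accessibility: w0Rw0, w0Rw1, w1Rw1
Complete open branch: countermodel on an S4-frame, so not valid in S4, nor in K, T (the same frame is also a K-frame and a T-frame).
S5-tableau for the negation ¬(((p3 → p1) → □◇(p3 → p1)) ∨ (¬p2 ∨ p1)):
1. ¬(((p3 → p1) → □◇(p3 → p1)) ∨ (¬p2 ∨ p1)), w0
2. ¬((p3 → p1) → □◇(p3 → p1)), w0
3. ¬(¬p2 ∨ p1), w0
4. p3 → p1, w0
5. ¬□◇(p3 → p1), w0
6. p2, w0
7. ¬p1, w0
8. ¬p3, w0
9. ¬◇(p3 → p1), w1
10. ¬(p3 → p1), w0
11. p3, w0
Accessibility: w0Rw0, w0Rw1, w1Rw0, w1Rw1
Branch closes: p3 and ¬p3 both at w0.
Every branch closes (one shown): valid in S5.

S5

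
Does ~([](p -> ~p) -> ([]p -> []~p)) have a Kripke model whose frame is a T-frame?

1. ~([](p -> ~p) -> ([]p -> []~p)), w0
2. [](p -> ~p), w0   [~->-rule on 1]
3. ~([]p -> []~p), w0   [~->-rule on 1]
4. []p, w0   [~->-rule on 3]
5. ~[]~p, w0   [~->-rule on 3]
6. p -> ~p, w0   [[]-rule on 2 via w0Rw0]
7. p, w0   [[]-rule on 4 via w0Rw0]
8. ~p, w0   [->-rule on 6 (branches; this branch)]
Accessibility: w0Rw0
Branch closes: p and ~p both at w0.
(One branch shown.) All branches close.

Unsatisfiable (every branch closes)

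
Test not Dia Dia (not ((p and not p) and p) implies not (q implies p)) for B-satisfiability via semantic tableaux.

Satisfiable

1. not Dia Dia (not ((p and not p) and p) implies not (q implies p)), w0
2. not Dia (not ((p and not p) and p) implies not (q implies p)), w0   [neg-Dia-rule on 1 via w0Rw0]
3. not (not ((p and not p) and p) implies not (q implies p)), w0   [neg-Dia-rule on 2 via w0Rw0]
4. not ((p and not p) and p), w0   [neg-implies-rule on 3]
5. q implies p, w0   [neg-implies-rule on 3]
6. not p, w0   [neg-and-rule on 4 (branches; this branch)]
7. not q, w0   [implies-rule on 5 (branches; this branch)]
Accessibility: w0Rw0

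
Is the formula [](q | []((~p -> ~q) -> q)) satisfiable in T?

Yes, satisfiable

1. [](q | []((~p -> ~q) -> q)), 0
2. q | []((~p -> ~q) -> q), 0   [[]-rule on 1 via 0R0]
3. []((~p -> ~q) -> q), 0   [|-rule on 2 (branches; this branch)]
4. (~p -> ~q) -> q, 0   [[]-rule on 3 via 0R0]
5. q, 0   [->-rule on 4 (branches; this branch)]
Accessibility: 0R0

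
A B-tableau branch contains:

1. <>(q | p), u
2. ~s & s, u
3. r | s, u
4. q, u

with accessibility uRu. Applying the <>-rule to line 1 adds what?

a fresh world v with uRv, and q | p at v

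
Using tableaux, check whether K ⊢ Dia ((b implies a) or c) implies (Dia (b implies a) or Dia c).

Valid in K

Tableau for the negation not (Dia ((b implies a) or c) implies (Dia (b implies a) or Dia c)):
1. not (Dia ((b implies a) or c) implies (Dia (b implies a) or Dia c)), 0
2. Dia ((b implies a) or c), 0
3. not (Dia (b implies a) or Dia c), 0
4. not Dia (b implies a), 0
5. not Dia c, 0
6. (b implies a) or c, 1
7. not (b implies a), 1
8. b, 1
9. not a, 1
10. not c, 1
11. b implies a, 1
12. a, 1
Accessibility: 0R1
Branch closes: a and not a both at 1.
Every branch of the negation's tableau closes; the branch above is one of them.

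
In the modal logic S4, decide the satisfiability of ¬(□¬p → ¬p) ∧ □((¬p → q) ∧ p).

Unsatisfiable (every branch closes)

1. ¬(□¬p → ¬p) ∧ □((¬p → q) ∧ p), w0
2. ¬(□¬p → ¬p), w0
3. □((¬p → q) ∧ p), w0
4. □¬p, w0
5. p, w0
6. (¬p → q) ∧ p, w0
7. ¬p → q, w0
8. ¬p, w0
Accessibility: w0Rw0
Branch closes: p and ¬p both at w0.
All branches of the tableau close; one closing branch shown above.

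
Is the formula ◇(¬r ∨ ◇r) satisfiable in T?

Satisfiable (open branch found)

1. ◇(¬r ∨ ◇r), 0
2. ¬r ∨ ◇r, 1   [◇-rule on 1: fresh world 1, 0R1]
3. ◇r, 1   [∨-rule on 2 (branches; this branch)]
4. r, 2   [◇-rule on 3: fresh world 2, 1R2]
Accessibility: 0R0, 0R1, 1R1, 1R2, 2R2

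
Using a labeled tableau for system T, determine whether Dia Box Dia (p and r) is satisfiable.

Satisfiable

1. Dia Box Dia (p and r), u
2. Box Dia (p and r), v
3. Dia (p and r), v
4. p and r, w
5. p, w
6. r, w
7. Dia (p and r), w
8. p and r, x
9. p, x
10. r, x
Accessibility: uRu, uRv, vRv, vRw, wRw, wRx, xRx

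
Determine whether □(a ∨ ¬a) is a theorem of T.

Valid

Tableau for the negation ¬□(a ∨ ¬a):
1. ¬□(a ∨ ¬a), w0
2. ¬(a ∨ ¬a), w1
3. ¬a, w1
4. a, w1
Accessibility: w0Rw0, w0Rw1, w1Rw1
Branch closes: a and ¬a both at w1.
Every branch of the negation's tableau closes; the branch above is one of them.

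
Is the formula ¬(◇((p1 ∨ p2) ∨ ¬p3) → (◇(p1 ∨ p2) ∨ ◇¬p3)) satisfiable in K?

Unsatisfiable

1. ¬(◇((p1 ∨ p2) ∨ ¬p3) → (◇(p1 ∨ p2) ∨ ◇¬p3)), w0
2. ◇((p1 ∨ p2) ∨ ¬p3), w0
3. ¬(◇(p1 ∨ p2) ∨ ◇¬p3), w0
4. ¬◇(p1 ∨ p2), w0
5. ¬◇¬p3, w0
6. (p1 ∨ p2) ∨ ¬p3, w1
7. ¬(p1 ∨ p2), w1
8. ¬p1, w1
9. ¬p2, w1
10. p3, w1
11. p1 ∨ p2, w1
12. p2, w1
Accessibility: w0Rw1
Branch closes: p2 and ¬p2 both at w1.
All branches of the tableau close; one closing branch shown above.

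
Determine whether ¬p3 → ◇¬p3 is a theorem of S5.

Tableau for the negation ¬(¬p3 → ◇¬p3):
1. ¬(¬p3 → ◇¬p3), 0
2. ¬p3, 0
3. ¬◇¬p3, 0
4. p3, 0
Accessibility: 0R0
Branch closes: p3 and ¬p3 both at 0.
All branches of the negation close; one closing branch shown above.

Yes, valid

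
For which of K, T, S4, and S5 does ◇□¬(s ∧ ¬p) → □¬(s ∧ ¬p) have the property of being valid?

S5-tableau for the negation ¬(◇□¬(s ∧ ¬p) → □¬(s ∧ ¬p)):
1. ¬(◇□¬(s ∧ ¬p) → □¬(s ∧ ¬p)), w0
2. ◇□¬(s ∧ ¬p), w0
3. ¬□¬(s ∧ ¬p), w0
4. □¬(s ∧ ¬p), w1
5. ¬(s ∧ ¬p), w0
6. ¬(s ∧ ¬p), w1
7. p, w0
8. p, w1
9. s ∧ ¬p, w2
10. s, w2
11. ¬p, w2
12. ¬(s ∧ ¬p), w2
13. p, w2
Accessibility: w0Rw0, w0Rw1, w0Rw2, w1Rw0, w1Rw1, w1Rw2, w2Rw0, w2Rw1, w2Rw2
Branch closes: p and ¬p both at w2.
Every branch closes (one shown): valid in S5.
S4-tableau for the negation ¬(◇□¬(s ∧ ¬p) → □¬(s ∧ ¬p)):
1. ¬(◇□¬(s ∧ ¬p) → □¬(s ∧ ¬p)), w0
2. ◇□¬(s ∧ ¬p), w0
3. ¬□¬(s ∧ ¬p), w0
4. □¬(s ∧ ¬p), w1
5. ¬(s ∧ ¬p), w1
6. p, w1
7. s ∧ ¬p, w2
8. s, w2
9. ¬p, w2
Accessibility: w0Rw0, w0Rw1, w0Rw2, w1Rw1, w2Rw2
Complete open branch: countermodel on an S4-frame, so not valid in S4, nor in K, T (the same frame is also a K-frame and a T-frame).

S5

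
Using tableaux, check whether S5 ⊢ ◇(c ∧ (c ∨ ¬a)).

Tableau for the negation ¬◇(c ∧ (c ∨ ¬a)):
1. ¬◇(c ∧ (c ∨ ¬a)), w0
2. ¬(c ∧ (c ∨ ¬a)), w0
3. ¬(c ∨ ¬a), w0
4. ¬c, w0
5. a, w0
Accessibility: w0Rw0
The negation has an open branch (countermodel exists).

Not valid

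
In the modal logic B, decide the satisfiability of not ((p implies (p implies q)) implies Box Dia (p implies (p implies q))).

No, unsatisfiable

1. not ((p implies (p implies q)) implies Box Dia (p implies (p implies q))), 0
2. p implies (p implies q), 0   [neg-implies-rule on 1]
3. not Box Dia (p implies (p implies q)), 0   [neg-implies-rule on 1]
4. p implies q, 0   [implies-rule on 2 (branches; this branch)]
5. q, 0   [implies-rule on 4 (branches; this branch)]
6. not Dia (p implies (p implies q)), 1   [neg-Box-rule on 3: fresh world 1, 0R1]
7. not (p implies (p implies q)), 0   [neg-Dia-rule on 6 via 1R0]
8. p, 0   [neg-implies-rule on 7]
9. not (p implies q), 0   [neg-implies-rule on 7]
10. not q, 0   [neg-implies-rule on 9]
Accessibility: 0R0, 0R1, 1R0, 1R1
Branch closes: q and not q both at 0.
(One branch shown.) All branches close.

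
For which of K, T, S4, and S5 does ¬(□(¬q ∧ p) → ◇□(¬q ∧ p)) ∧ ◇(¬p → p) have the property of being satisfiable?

K

T-tableau for the formula:
1. ¬(□(¬q ∧ p) → ◇□(¬q ∧ p)) ∧ ◇(¬p → p), u
2. ¬(□(¬q ∧ p) → ◇□(¬q ∧ p)), u
3. ◇(¬p → p), u
4. □(¬q ∧ p), u
5. ¬◇□(¬q ∧ p), u
6. ¬q ∧ p, u
7. ¬q, u
8. p, u
9. ¬□(¬q ∧ p), u
10. ¬p → p, v
11. ¬q ∧ p, v
12. ¬q, v
13. p, v
14. ¬□(¬q ∧ p), v
15. ¬(¬q ∧ p), w
16. ¬q ∧ p, w
17. ¬q, w
18. p, w
19. ¬□(¬q ∧ p), w
20. ¬p, w
Accessibility: uRu, uRv, uRw, vRv, wRw
Branch closes: p and ¬p both at w.
Every branch closes (one shown): unsatisfiable in T, hence also in S4, S5 (every S4/S5-frame is a T-frame).
K-tableau for the formula:
1. ¬(□(¬q ∧ p) → ◇□(¬q ∧ p)) ∧ ◇(¬p → p), u
2. ¬(□(¬q ∧ p) → ◇□(¬q ∧ p)), u
3. ◇(¬p → p), u
4. □(¬q ∧ p), u
5. ¬◇□(¬q ∧ p), u
6. ¬p → p, v
7. ¬q ∧ p, v
8. ¬q, v
9. p, v
10. ¬□(¬q ∧ p), v
11. ¬(¬q ∧ p), w
12. ¬p, w
Accessibility: uRv, vRw
Complete open branch: satisfiable in K.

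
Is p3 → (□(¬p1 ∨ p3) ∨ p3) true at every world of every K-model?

Valid

Tableau for the negation ¬(p3 → (□(¬p1 ∨ p3) ∨ p3)):
1. ¬(p3 → (□(¬p1 ∨ p3) ∨ p3)), w0
2. p3, w0   [¬→-rule on 1]
3. ¬(□(¬p1 ∨ p3) ∨ p3), w0   [¬→-rule on 1]
4. ¬□(¬p1 ∨ p3), w0   [¬∨-rule on 3]
5. ¬p3, w0   [¬∨-rule on 3]
Branch closes: p3 and ¬p3 both at w0.
All branches of the negation close; one closing branch shown above.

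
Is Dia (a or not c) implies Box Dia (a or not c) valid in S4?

Tableau for the negation not (Dia (a or not c) implies Box Dia (a or not c)):
1. not (Dia (a or not c) implies Box Dia (a or not c)), u
2. Dia (a or not c), u
3. not Box Dia (a or not c), u
4. a or not c, v
5. not c, v
6. not Dia (a or not c), w
7. not (a or not c), w
8. not a, w
9. c, w
Accessibility: uRu, uRv, uRw, vRv, wRw
The negation has an open branch (countermodel exists).

Invalid (countermodel exists)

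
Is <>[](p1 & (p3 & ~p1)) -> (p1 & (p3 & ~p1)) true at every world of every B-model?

Tableau for the negation ~(<>[](p1 & (p3 & ~p1)) -> (p1 & (p3 & ~p1))):
1. ~(<>[](p1 & (p3 & ~p1)) -> (p1 & (p3 & ~p1))), 0
2. <>[](p1 & (p3 & ~p1)), 0
3. ~(p1 & (p3 & ~p1)), 0
4. ~(p3 & ~p1), 0
5. p1, 0
6. [](p1 & (p3 & ~p1)), 1
7. p1 & (p3 & ~p1), 0
8. p3 & ~p1, 0
9. p3, 0
10. ~p1, 0
Accessibility: 0R0, 0R1, 1R0, 1R1
Branch closes: p1 and ~p1 both at 0.
All branches of the negation close; one closing branch shown above.

Valid in B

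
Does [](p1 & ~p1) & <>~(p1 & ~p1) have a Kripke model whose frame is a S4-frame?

1. [](p1 & ~p1) & <>~(p1 & ~p1), w0
2. [](p1 & ~p1), w0   [&-rule on 1]
3. <>~(p1 & ~p1), w0   [&-rule on 1]
4. p1 & ~p1, w0   [[]-rule on 2 via w0Rw0]
5. p1, w0   [&-rule on 4]
6. ~p1, w0   [&-rule on 4]
Accessibility: w0Rw0
Branch closes: p1 and ~p1 both at w0.
(One branch shown.) All branches close.

No, unsatisfiable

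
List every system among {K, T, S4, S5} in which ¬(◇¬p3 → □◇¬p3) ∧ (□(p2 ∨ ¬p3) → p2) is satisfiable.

S5-tableau for the formula:
1. ¬(◇¬p3 → □◇¬p3) ∧ (□(p2 ∨ ¬p3) → p2), 0
2. ¬(◇¬p3 → □◇¬p3), 0
3. □(p2 ∨ ¬p3) → p2, 0
4. ◇¬p3, 0
5. ¬□◇¬p3, 0
6. p2, 0
7. ¬p3, 1
8. ¬◇¬p3, 2
9. p3, 0
10. p3, 1
Accessibility: 0R0, 0R1, 0R2, 1R0, 1R1, 1R2, 2R0, 2R1, 2R2
Branch closes: p3 and ¬p3 both at 1.
Every branch closes (one shown): unsatisfiable in S5.
S4-tableau for the formula:
1. ¬(◇¬p3 → □◇¬p3) ∧ (□(p2 ∨ ¬p3) → p2), 0
2. ¬(◇¬p3 → □◇¬p3), 0
3. □(p2 ∨ ¬p3) → p2, 0
4. ◇¬p3, 0
5. ¬□◇¬p3, 0
6. p2, 0
7. ¬p3, 1
8. ¬◇¬p3, 2
9. p3, 2
Accessibility: 0R0, 0R1, 0R2, 1R1, 2R2
Complete open branch: satisfiable in S4, hence also in K, T (this S4-model is also a K-model and a T-model).

K, T, S4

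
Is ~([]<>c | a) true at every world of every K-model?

Invalid (countermodel exists)

Tableau for the negation []<>c | a:
1. []<>c | a, u
2. a, u
The negation has an open branch (countermodel exists).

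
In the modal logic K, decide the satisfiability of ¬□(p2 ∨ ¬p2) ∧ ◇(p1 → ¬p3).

Unsatisfiable

1. ¬□(p2 ∨ ¬p2) ∧ ◇(p1 → ¬p3), w0
2. ¬□(p2 ∨ ¬p2), w0
3. ◇(p1 → ¬p3), w0
4. ¬(p2 ∨ ¬p2), w1
5. ¬p2, w1
6. p2, w1
Accessibility: w0Rw1
Branch closes: p2 and ¬p2 both at w1.
All branches of the tableau close; one closing branch shown above.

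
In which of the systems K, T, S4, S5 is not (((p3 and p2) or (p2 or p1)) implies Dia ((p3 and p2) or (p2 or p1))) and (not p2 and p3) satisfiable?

K

T-tableau for the formula:
1. not (((p3 and p2) or (p2 or p1)) implies Dia ((p3 and p2) or (p2 or p1))) and (not p2 and p3), w0
2. not (((p3 and p2) or (p2 or p1)) implies Dia ((p3 and p2) or (p2 or p1))), w0
3. not p2 and p3, w0
4. (p3 and p2) or (p2 or p1), w0
5. not Dia ((p3 and p2) or (p2 or p1)), w0
6. not p2, w0
7. p3, w0
8. not ((p3 and p2) or (p2 or p1)), w0
9. not (p3 and p2), w0
10. not (p2 or p1), w0
11. not p1, w0
12. p2 or p1, w0
13. p1, w0
Accessibility: w0Rw0
Branch closes: p1 and not p1 both at w0.
Every branch closes (one shown): unsatisfiable in T, hence also in S4, S5 (every S4/S5-frame is a T-frame).
K-tableau for the formula:
1. not (((p3 and p2) or (p2 or p1)) implies Dia ((p3 and p2) or (p2 or p1))) and (not p2 and p3), w0
2. not (((p3 and p2) or (p2 or p1)) implies Dia ((p3 and p2) or (p2 or p1))), w0
3. not p2 and p3, w0
4. (p3 and p2) or (p2 or p1), w0
5. not Dia ((p3 and p2) or (p2 or p1)), w0
6. not p2, w0
7. p3, w0
8. p2 or p1, w0
9. p1, w0
Complete open branch: satisfiable in K.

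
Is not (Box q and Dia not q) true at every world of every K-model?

Tableau for the negation Box q and Dia not q:
1. Box q and Dia not q, 0
2. Box q, 0   [and-rule on 1]
3. Dia not q, 0   [and-rule on 1]
4. not q, 1   [Dia-rule on 3: fresh world 1, 0R1]
5. q, 1   [Box-rule on 2 via 0R1]
Accessibility: 0R1
Branch closes: q and not q both at 1.
All branches of the negation close; one closing branch shown above.

Valid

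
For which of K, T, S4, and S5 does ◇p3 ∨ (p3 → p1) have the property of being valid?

T, S4, S5

K-tableau for the negation ¬(◇p3 ∨ (p3 → p1)):
1. ¬(◇p3 ∨ (p3 → p1)), w0
2. ¬◇p3, w0   [¬∨-rule on 1]
3. ¬(p3 → p1), w0   [¬∨-rule on 1]
4. p3, w0   [¬→-rule on 3]
5. ¬p1, w0   [¬→-rule on 3]
Complete open branch: countermodel on a K-frame, so not valid in K.
T-tableau for the negation ¬(◇p3 ∨ (p3 → p1)):
1. ¬(◇p3 ∨ (p3 → p1)), w0
2. ¬◇p3, w0   [¬∨-rule on 1]
3. ¬(p3 → p1), w0   [¬∨-rule on 1]
4. p3, w0   [¬→-rule on 3]
5. ¬p1, w0   [¬→-rule on 3]
6. ¬p3, w0   [¬◇-rule on 2 via w0Rw0]
Accessibility: w0Rw0
Branch closes: p3 and ¬p3 both at w0.
Every branch closes (one shown): valid in T, hence also in S4, S5 (every theorem of T is a theorem of S4 and S5).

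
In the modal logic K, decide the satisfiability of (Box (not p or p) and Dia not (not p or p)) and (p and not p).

1. (Box (not p or p) and Dia not (not p or p)) and (p and not p), w0
2. Box (not p or p) and Dia not (not p or p), w0
3. p and not p, w0
4. Box (not p or p), w0
5. Dia not (not p or p), w0
6. p, w0
7. not p, w0
Branch closes: p and not p both at w0.
(One branch shown.) All branches close.

Unsatisfiable (every branch closes)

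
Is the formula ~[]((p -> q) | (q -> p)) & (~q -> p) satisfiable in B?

1. ~[]((p -> q) | (q -> p)) & (~q -> p), w0
2. ~[]((p -> q) | (q -> p)), w0
3. ~q -> p, w0
4. p, w0
5. ~((p -> q) | (q -> p)), w1
6. ~(p -> q), w1
7. ~(q -> p), w1
8. p, w1
9. ~q, w1
10. q, w1
11. ~p, w1
Accessibility: w0Rw0, w0Rw1, w1Rw0, w1Rw1
Branch closes: q and ~q both at w1.
Every branch closes; the branch above is one of them.

No, unsatisfiable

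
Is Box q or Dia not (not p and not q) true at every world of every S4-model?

Tableau for the negation not (Box q or Dia not (not p and not q)):
1. not (Box q or Dia not (not p and not q)), u
2. not Box q, u
3. not Dia not (not p and not q), u
4. not p and not q, u
5. not p, u
6. not q, u
7. not q, v
8. not p and not q, v
9. not p, v
Accessibility: uRu, uRv, vRv
The negation has an open branch (countermodel exists).

Not valid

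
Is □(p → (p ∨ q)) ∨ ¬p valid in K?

Valid

Tableau for the negation ¬(□(p → (p ∨ q)) ∨ ¬p):
1. ¬(□(p → (p ∨ q)) ∨ ¬p), u
2. ¬□(p → (p ∨ q)), u
3. p, u
4. ¬(p → (p ∨ q)), v
5. p, v
6. ¬(p ∨ q), v
7. ¬p, v
8. ¬q, v
Accessibility: uRv
Branch closes: p and ¬p both at v.
Every branch of the negation's tableau closes; the branch above is one of them.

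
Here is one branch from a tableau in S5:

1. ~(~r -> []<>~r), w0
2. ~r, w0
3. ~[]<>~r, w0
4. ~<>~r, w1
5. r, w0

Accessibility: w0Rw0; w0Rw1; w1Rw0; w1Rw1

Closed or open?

Both r and ~r appear at w0.

Yes, closed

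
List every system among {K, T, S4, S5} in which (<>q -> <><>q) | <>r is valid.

T, S4, S5

K-tableau for the negation ~((<>q -> <><>q) | <>r):
1. ~((<>q -> <><>q) | <>r), w0
2. ~(<>q -> <><>q), w0
3. ~<>r, w0
4. <>q, w0
5. ~<><>q, w0
6. q, w1
7. ~r, w1
8. ~<>q, w1
Accessibility: w0Rw1
Complete open branch: countermodel on a K-frame, so not valid in K.
T-tableau for the negation ~((<>q -> <><>q) | <>r):
1. ~((<>q -> <><>q) | <>r), w0
2. ~(<>q -> <><>q), w0
3. ~<>r, w0
4. <>q, w0
5. ~<><>q, w0
6. ~r, w0
7. ~<>q, w0
8. ~q, w0
9. q, w1
10. ~r, w1
11. ~<>q, w1
12. ~q, w1
Accessibility: w0Rw0, w0Rw1, w1Rw1
Branch closes: q and ~q both at w1.
Every branch closes (one shown): valid in T, hence also in S4, S5 (every theorem of T is a theorem of S4 and S5).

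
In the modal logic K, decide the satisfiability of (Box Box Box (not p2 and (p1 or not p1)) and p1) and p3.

Satisfiable (open branch found)

1. (Box Box Box (not p2 and (p1 or not p1)) and p1) and p3, u
2. Box Box Box (not p2 and (p1 or not p1)) and p1, u
3. p3, u
4. Box Box Box (not p2 and (p1 or not p1)), u
5. p1, u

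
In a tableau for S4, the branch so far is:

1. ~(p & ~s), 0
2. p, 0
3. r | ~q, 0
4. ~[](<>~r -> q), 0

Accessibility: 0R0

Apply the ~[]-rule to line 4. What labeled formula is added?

a fresh world 1 with 0R1, and ~(<>~r -> q) at 1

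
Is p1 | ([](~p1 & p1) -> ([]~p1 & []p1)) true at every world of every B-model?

Tableau for the negation ~(p1 | ([](~p1 & p1) -> ([]~p1 & []p1))):
1. ~(p1 | ([](~p1 & p1) -> ([]~p1 & []p1))), w0
2. ~p1, w0   [~|-rule on 1]
3. ~([](~p1 & p1) -> ([]~p1 & []p1)), w0   [~|-rule on 1]
4. [](~p1 & p1), w0   [~->-rule on 3]
5. ~([]~p1 & []p1), w0   [~->-rule on 3]
6. ~p1 & p1, w0   [[]-rule on 4 via w0Rw0]
7. p1, w0   [&-rule on 6]
Accessibility: w0Rw0
Branch closes: p1 and ~p1 both at w0.
All branches of the negation close; one closing branch shown above.

Valid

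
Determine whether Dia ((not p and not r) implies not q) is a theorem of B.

Not valid

Tableau for the negation not Dia ((not p and not r) implies not q):
1. not Dia ((not p and not r) implies not q), u
2. not ((not p and not r) implies not q), u   [neg-Dia-rule on 1 via uRu]
3. not p and not r, u   [neg-implies-rule on 2]
4. q, u   [neg-implies-rule on 2]
5. not p, u   [and-rule on 3]
6. not r, u   [and-rule on 3]
Accessibility: uRu
The negation has an open branch (countermodel exists).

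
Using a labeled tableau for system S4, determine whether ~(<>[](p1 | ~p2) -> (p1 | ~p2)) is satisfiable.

Yes, satisfiable

1. ~(<>[](p1 | ~p2) -> (p1 | ~p2)), u
2. <>[](p1 | ~p2), u
3. ~(p1 | ~p2), u
4. ~p1, u
5. p2, u
6. [](p1 | ~p2), v
7. p1 | ~p2, v
8. ~p2, v
Accessibility: uRu, uRv, vRv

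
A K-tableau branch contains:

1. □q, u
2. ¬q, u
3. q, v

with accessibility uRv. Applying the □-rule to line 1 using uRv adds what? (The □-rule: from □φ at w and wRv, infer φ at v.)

q, v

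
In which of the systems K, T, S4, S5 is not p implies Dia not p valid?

T, S4, S5

T-tableau for the negation not (not p implies Dia not p):
1. not (not p implies Dia not p), u
2. not p, u
3. not Dia not p, u
4. p, u
Accessibility: uRu
Branch closes: p and not p both at u.
Every branch closes (one shown): valid in T, hence also in S4, S5 (every theorem of T is a theorem of S4 and S5).
K-tableau for the negation not (not p implies Dia not p):
1. not (not p implies Dia not p), u
2. not p, u
3. not Dia not p, u
Complete open branch: countermodel on a K-frame, so not valid in K.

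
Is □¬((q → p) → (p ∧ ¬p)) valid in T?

Not valid

Tableau for the negation ¬□¬((q → p) → (p ∧ ¬p)):
1. ¬□¬((q → p) → (p ∧ ¬p)), w0
2. (q → p) → (p ∧ ¬p), w1   [¬□-rule on 1: fresh world w1, w0Rw1]
3. ¬(q → p), w1   [→-rule on 2 (branches; this branch)]
4. q, w1   [¬→-rule on 3]
5. ¬p, w1   [¬→-rule on 3]
Accessibility: w0Rw0, w0Rw1, w1Rw1
The negation has an open branch (countermodel exists).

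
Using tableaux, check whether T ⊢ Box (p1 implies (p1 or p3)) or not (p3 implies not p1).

Tableau for the negation not (Box (p1 implies (p1 or p3)) or not (p3 implies not p1)):
1. not (Box (p1 implies (p1 or p3)) or not (p3 implies not p1)), u
2. not Box (p1 implies (p1 or p3)), u   [neg-or-rule on 1]
3. p3 implies not p1, u   [neg-or-rule on 1]
4. not p1, u   [implies-rule on 3 (branches; this branch)]
5. not (p1 implies (p1 or p3)), v   [neg-Box-rule on 2: fresh world v, uRv]
6. p1, v   [neg-implies-rule on 5]
7. not (p1 or p3), v   [neg-implies-rule on 5]
8. not p1, v   [neg-or-rule on 7]
9. not p3, v   [neg-or-rule on 7]
Accessibility: uRu, uRv, vRv
Branch closes: p1 and not p1 both at v.
All branches of the negation close; one closing branch shown above.

Valid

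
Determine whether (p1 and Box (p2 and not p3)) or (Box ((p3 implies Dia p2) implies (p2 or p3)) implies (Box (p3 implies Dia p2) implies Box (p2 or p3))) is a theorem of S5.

Valid

Tableau for the negation not ((p1 and Box (p2 and not p3)) or (Box ((p3 implies Dia p2) implies (p2 or p3)) implies (Box (p3 implies Dia p2) implies Box (p2 or p3)))):
1. not ((p1 and Box (p2 and not p3)) or (Box ((p3 implies Dia p2) implies (p2 or p3)) implies (Box (p3 implies Dia p2) implies Box (p2 or p3)))), u
2. not (p1 and Box (p2 and not p3)), u
3. not (Box ((p3 implies Dia p2) implies (p2 or p3)) implies (Box (p3 implies Dia p2) implies Box (p2 or p3))), u
4. Box ((p3 implies Dia p2) implies (p2 or p3)), u
5. not (Box (p3 implies Dia p2) implies Box (p2 or p3)), u
6. Box (p3 implies Dia p2), u
7. not Box (p2 or p3), u
8. (p3 implies Dia p2) implies (p2 or p3), u
9. p3 implies Dia p2, u
10. not Box (p2 and not p3), u
11. not (p3 implies Dia p2), u
12. p3, u
13. not Dia p2, u
14. not p2, u
15. Dia p2, u
16. not (p2 or p3), v
17. not p2, v
18. not p3, v
19. (p3 implies Dia p2) implies (p2 or p3), v
20. p3 implies Dia p2, v
21. p2 or p3, v
22. Dia p2, v
23. p3, v
Accessibility: uRu, uRv, vRu, vRv
Branch closes: p3 and not p3 both at v.
Every branch of the negation's tableau closes; the branch above is one of them.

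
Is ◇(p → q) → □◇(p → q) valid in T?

No, not valid

Tableau for the negation ¬(◇(p → q) → □◇(p → q)):
1. ¬(◇(p → q) → □◇(p → q)), u
2. ◇(p → q), u   [¬→-rule on 1]
3. ¬□◇(p → q), u   [¬→-rule on 1]
4. p → q, v   [◇-rule on 2: fresh world v, uRv]
5. q, v   [→-rule on 4 (branches; this branch)]
6. ¬◇(p → q), w   [¬□-rule on 3: fresh world w, uRw]
7. ¬(p → q), w   [¬◇-rule on 6 via wRw]
8. p, w   [¬→-rule on 7]
9. ¬q, w   [¬→-rule on 7]
Accessibility: uRu, uRv, uRw, vRv, wRw
The negation has an open branch (countermodel exists).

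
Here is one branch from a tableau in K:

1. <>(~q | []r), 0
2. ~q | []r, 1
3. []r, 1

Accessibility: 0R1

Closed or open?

No atom appears with both signs at the same world.

Not closed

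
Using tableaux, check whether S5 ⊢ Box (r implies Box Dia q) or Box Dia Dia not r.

Not valid

Tableau for the negation not (Box (r implies Box Dia q) or Box Dia Dia not r):
1. not (Box (r implies Box Dia q) or Box Dia Dia not r), w0
2. not Box (r implies Box Dia q), w0
3. not Box Dia Dia not r, w0
4. not (r implies Box Dia q), w1
5. r, w1
6. not Box Dia q, w1
7. not Dia Dia not r, w2
8. not Dia not r, w0
9. not Dia not r, w1
10. not Dia not r, w2
11. r, w0
12. r, w2
13. not Dia q, w3
14. not Dia not r, w3
15. r, w3
16. not q, w0
17. not q, w1
18. not q, w2
19. not q, w3
Accessibility: w0Rw0, w0Rw1, w0Rw2, w0Rw3, w1Rw0, w1Rw1, w1Rw2, w1Rw3, w2Rw0, w2Rw1, w2Rw2, w2Rw3, w3Rw0, w3Rw1, w3Rw2, w3Rw3
The negation has an open branch (countermodel exists).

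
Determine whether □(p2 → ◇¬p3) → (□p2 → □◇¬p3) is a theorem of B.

Yes, valid

Tableau for the negation ¬(□(p2 → ◇¬p3) → (□p2 → □◇¬p3)):
1. ¬(□(p2 → ◇¬p3) → (□p2 → □◇¬p3)), u
2. □(p2 → ◇¬p3), u
3. ¬(□p2 → □◇¬p3), u
4. □p2, u
5. ¬□◇¬p3, u
6. p2 → ◇¬p3, u
7. p2, u
8. ◇¬p3, u
9. ¬◇¬p3, v
10. p2 → ◇¬p3, v
11. p2, v
12. p3, u
13. p3, v
14. ◇¬p3, v
15. ¬p3, w
16. p2 → ◇¬p3, w
17. p2, w
18. ◇¬p3, w
19. ¬p3, x
20. p3, x
Accessibility: uRu, uRv, uRw, vRu, vRv, vRx, wRu, wRw, xRv, xRx
Branch closes: p3 and ¬p3 both at x.
All branches of the negation close; one closing branch shown above.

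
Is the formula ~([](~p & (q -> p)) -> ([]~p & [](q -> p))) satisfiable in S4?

Unsatisfiable (every branch closes)

1. ~([](~p & (q -> p)) -> ([]~p & [](q -> p))), w0
2. [](~p & (q -> p)), w0   [~->-rule on 1]
3. ~([]~p & [](q -> p)), w0   [~->-rule on 1]
4. ~p & (q -> p), w0   [[]-rule on 2 via w0Rw0]
5. ~p, w0   [&-rule on 4]
6. q -> p, w0   [&-rule on 4]
7. ~[](q -> p), w0   [~&-rule on 3 (branches; this branch)]
8. ~q, w0   [->-rule on 6 (branches; this branch)]
9. ~(q -> p), w1   [~[]-rule on 7: fresh world w1, w0Rw1]
10. q, w1   [~->-rule on 9]
11. ~p, w1   [~->-rule on 9]
12. ~p & (q -> p), w1   [[]-rule on 2 via w0Rw1]
13. q -> p, w1   [&-rule on 12]
14. p, w1   [->-rule on 13 (branches; this branch)]
Accessibility: w0Rw0, w0Rw1, w1Rw1
Branch closes: p and ~p both at w1.
All branches of the tableau close; one closing branch shown above.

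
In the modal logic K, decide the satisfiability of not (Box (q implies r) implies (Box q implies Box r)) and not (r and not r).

Unsatisfiable (every branch closes)

1. not (Box (q implies r) implies (Box q implies Box r)) and not (r and not r), w0
2. not (Box (q implies r) implies (Box q implies Box r)), w0
3. not (r and not r), w0
4. Box (q implies r), w0
5. not (Box q implies Box r), w0
6. Box q, w0
7. not Box r, w0
8. r, w0
9. not r, w1
10. q implies r, w1
11. q, w1
12. r, w1
Accessibility: w0Rw1
Branch closes: r and not r both at w1.
Every branch closes; the branch above is one of them.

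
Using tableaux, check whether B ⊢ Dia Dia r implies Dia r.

Tableau for the negation not (Dia Dia r implies Dia r):
1. not (Dia Dia r implies Dia r), 0
2. Dia Dia r, 0
3. not Dia r, 0
4. not r, 0
5. Dia r, 1
6. not r, 1
7. r, 2
Accessibility: 0R0, 0R1, 1R0, 1R1, 1R2, 2R1, 2R2
The negation has an open branch (countermodel exists).

Invalid (countermodel exists)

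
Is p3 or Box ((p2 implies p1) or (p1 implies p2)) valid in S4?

Tableau for the negation not (p3 or Box ((p2 implies p1) or (p1 implies p2))):
1. not (p3 or Box ((p2 implies p1) or (p1 implies p2))), w0
2. not p3, w0   [neg-or-rule on 1]
3. not Box ((p2 implies p1) or (p1 implies p2)), w0   [neg-or-rule on 1]
4. not ((p2 implies p1) or (p1 implies p2)), w1   [neg-Box-rule on 3: fresh world w1, w0Rw1]
5. not (p2 implies p1), w1   [neg-or-rule on 4]
6. not (p1 implies p2), w1   [neg-or-rule on 4]
7. p2, w1   [neg-implies-rule on 5]
8. not p1, w1   [neg-implies-rule on 5]
9. p1, w1   [neg-implies-rule on 6]
10. not p2, w1   [neg-implies-rule on 6]
Accessibility: w0Rw0, w0Rw1, w1Rw1
Branch closes: p1 and not p1 both at w1.
Every branch of the negation's tableau closes; the branch above is one of them.

Valid in S4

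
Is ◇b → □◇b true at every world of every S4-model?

No, not valid

Tableau for the negation ¬(◇b → □◇b):
1. ¬(◇b → □◇b), 0
2. ◇b, 0
3. ¬□◇b, 0
4. b, 1
5. ¬◇b, 2
6. ¬b, 2
Accessibility: 0R0, 0R1, 0R2, 1R1, 2R2
The negation has an open branch (countermodel exists).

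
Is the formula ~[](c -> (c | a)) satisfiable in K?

1. ~[](c -> (c | a)), u
2. ~(c -> (c | a)), v
3. c, v
4. ~(c | a), v
5. ~c, v
6. ~a, v
Accessibility: uRv
Branch closes: c and ~c both at v.
(One branch shown.) All branches close.

Unsatisfiable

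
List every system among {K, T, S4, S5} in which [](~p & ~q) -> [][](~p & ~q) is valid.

S4, S5

T-tableau for the negation ~([](~p & ~q) -> [][](~p & ~q)):
1. ~([](~p & ~q) -> [][](~p & ~q)), w0
2. [](~p & ~q), w0   [~->-rule on 1]
3. ~[][](~p & ~q), w0   [~->-rule on 1]
4. ~p & ~q, w0   [[]-rule on 2 via w0Rw0]
5. ~p, w0   [&-rule on 4]
6. ~q, w0   [&-rule on 4]
7. ~[](~p & ~q), w1   [~[]-rule on 3: fresh world w1, w0Rw1]
8. ~p & ~q, w1   [[]-rule on 2 via w0Rw1]
9. ~p, w1   [&-rule on 8]
10. ~q, w1   [&-rule on 8]
11. ~(~p & ~q), w2   [~[]-rule on 7: fresh world w2, w1Rw2]
12. q, w2   [~&-rule on 11 (branches; this branch)]
Accessibility: w0Rw0, w0Rw1, w1Rw1, w1Rw2, w2Rw2
Complete open branch: countermodel on a T-frame, so not valid in T, nor in K (the same frame is also a K-frame).
S4-tableau for the negation ~([](~p & ~q) -> [][](~p & ~q)):
1. ~([](~p & ~q) -> [][](~p & ~q)), w0
2. [](~p & ~q), w0   [~->-rule on 1]
3. ~[][](~p & ~q), w0   [~->-rule on 1]
4. ~p & ~q, w0   [[]-rule on 2 via w0Rw0]
5. ~p, w0   [&-rule on 4]
6. ~q, w0   [&-rule on 4]
7. ~[](~p & ~q), w1   [~[]-rule on 3: fresh world w1, w0Rw1]
8. ~p & ~q, w1   [[]-rule on 2 via w0Rw1]
9. ~p, w1   [&-rule on 8]
10. ~q, w1   [&-rule on 8]
11. ~(~p & ~q), w2   [~[]-rule on 7: fresh world w2, w1Rw2]
12. ~p & ~q, w2   [[]-rule on 2 via w0Rw2]
13. ~p, w2   [&-rule on 12]
14. ~q, w2   [&-rule on 12]
15. q, w2   [~&-rule on 11 (branches; this branch)]
Accessibility: w0Rw0, w0Rw1, w0Rw2, w1Rw1, w1Rw2, w2Rw2
Branch closes: q and ~q both at w2.
Every branch closes (one shown): valid in S4, hence also in S5 (every theorem of S4 is a theorem of S5).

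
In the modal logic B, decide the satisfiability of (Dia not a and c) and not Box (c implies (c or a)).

Unsatisfiable

1. (Dia not a and c) and not Box (c implies (c or a)), w0
2. Dia not a and c, w0
3. not Box (c implies (c or a)), w0
4. Dia not a, w0
5. c, w0
6. not (c implies (c or a)), w1
7. c, w1
8. not (c or a), w1
9. not c, w1
10. not a, w1
Accessibility: w0Rw0, w0Rw1, w1Rw0, w1Rw1
Branch closes: c and not c both at w1.
(One branch shown.) All branches close.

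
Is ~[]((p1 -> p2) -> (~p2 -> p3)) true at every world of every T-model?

Tableau for the negation []((p1 -> p2) -> (~p2 -> p3)):
1. []((p1 -> p2) -> (~p2 -> p3)), u
2. (p1 -> p2) -> (~p2 -> p3), u
3. ~p2 -> p3, u
4. p3, u
Accessibility: uRu
The negation has an open branch (countermodel exists).

Not valid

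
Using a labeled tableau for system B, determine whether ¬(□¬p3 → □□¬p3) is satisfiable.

1. ¬(□¬p3 → □□¬p3), 0
2. □¬p3, 0   [¬→-rule on 1]
3. ¬□□¬p3, 0   [¬→-rule on 1]
4. ¬p3, 0   [□-rule on 2 via 0R0]
5. ¬□¬p3, 1   [¬□-rule on 3: fresh world 1, 0R1]
6. ¬p3, 1   [□-rule on 2 via 0R1]
7. p3, 2   [¬□-rule on 5: fresh world 2, 1R2]
Accessibility: 0R0, 0R1, 1R0, 1R1, 1R2, 2R1, 2R2

Yes, satisfiable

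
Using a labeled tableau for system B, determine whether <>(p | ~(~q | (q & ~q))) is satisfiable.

1. <>(p | ~(~q | (q & ~q))), 0
2. p | ~(~q | (q & ~q)), 1   [<>-rule on 1: fresh world 1, 0R1]
3. ~(~q | (q & ~q)), 1   [|-rule on 2 (branches; this branch)]
4. q, 1   [~|-rule on 3]
5. ~(q & ~q), 1   [~|-rule on 3]
Accessibility: 0R0, 0R1, 1R0, 1R1

Yes, satisfiable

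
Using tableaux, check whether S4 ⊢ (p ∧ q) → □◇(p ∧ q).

Tableau for the negation ¬((p ∧ q) → □◇(p ∧ q)):
1. ¬((p ∧ q) → □◇(p ∧ q)), u
2. p ∧ q, u
3. ¬□◇(p ∧ q), u
4. p, u
5. q, u
6. ¬◇(p ∧ q), v
7. ¬(p ∧ q), v
8. ¬q, v
Accessibility: uRu, uRv, vRv
The negation has an open branch (countermodel exists).

Invalid (countermodel exists)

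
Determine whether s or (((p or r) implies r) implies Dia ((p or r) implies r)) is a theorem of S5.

Tableau for the negation not (s or (((p or r) implies r) implies Dia ((p or r) implies r))):
1. not (s or (((p or r) implies r) implies Dia ((p or r) implies r))), w0
2. not s, w0
3. not (((p or r) implies r) implies Dia ((p or r) implies r)), w0
4. (p or r) implies r, w0
5. not Dia ((p or r) implies r), w0
6. not ((p or r) implies r), w0
7. p or r, w0
8. not r, w0
9. not (p or r), w0
10. not p, w0
11. r, w0
Accessibility: w0Rw0
Branch closes: r and not r both at w0.
Every branch of the negation's tableau closes; the branch above is one of them.

Valid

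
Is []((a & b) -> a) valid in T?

Tableau for the negation ~[]((a & b) -> a):
1. ~[]((a & b) -> a), 0
2. ~((a & b) -> a), 1   [~[]-rule on 1: fresh world 1, 0R1]
3. a & b, 1   [~->-rule on 2]
4. ~a, 1   [~->-rule on 2]
5. a, 1   [&-rule on 3]
6. b, 1   [&-rule on 3]
Accessibility: 0R0, 0R1, 1R1
Branch closes: a and ~a both at 1.
All branches of the negation close; one closing branch shown above.

Valid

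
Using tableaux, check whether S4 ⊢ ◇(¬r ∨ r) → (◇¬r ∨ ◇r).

Tableau for the negation ¬(◇(¬r ∨ r) → (◇¬r ∨ ◇r)):
1. ¬(◇(¬r ∨ r) → (◇¬r ∨ ◇r)), w0
2. ◇(¬r ∨ r), w0
3. ¬(◇¬r ∨ ◇r), w0
4. ¬◇¬r, w0
5. ¬◇r, w0
6. r, w0
7. ¬r, w0
Accessibility: w0Rw0
Branch closes: r and ¬r both at w0.
All branches of the negation close; one closing branch shown above.

Valid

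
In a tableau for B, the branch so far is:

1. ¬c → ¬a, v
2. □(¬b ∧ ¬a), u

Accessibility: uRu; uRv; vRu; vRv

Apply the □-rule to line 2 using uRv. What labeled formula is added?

¬b ∧ ¬a, v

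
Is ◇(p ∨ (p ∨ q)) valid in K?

Tableau for the negation ¬◇(p ∨ (p ∨ q)):
1. ¬◇(p ∨ (p ∨ q)), u
The negation has an open branch (countermodel exists).

No, not valid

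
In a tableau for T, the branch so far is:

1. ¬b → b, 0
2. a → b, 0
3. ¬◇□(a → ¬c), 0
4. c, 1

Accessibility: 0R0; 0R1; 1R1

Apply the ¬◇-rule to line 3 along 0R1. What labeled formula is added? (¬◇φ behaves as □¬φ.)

¬□(a → ¬c), 1

¬◇φ behaves as □¬φ: propagate the negated body to each accessible world.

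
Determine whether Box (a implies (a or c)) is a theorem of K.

Valid in K

Tableau for the negation not Box (a implies (a or c)):
1. not Box (a implies (a or c)), u
2. not (a implies (a or c)), v
3. a, v
4. not (a or c), v
5. not a, v
6. not c, v
Accessibility: uRv
Branch closes: a and not a both at v.
All branches of the negation close; one closing branch shown above.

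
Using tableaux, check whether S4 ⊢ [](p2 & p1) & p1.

No, not valid

Tableau for the negation ~([](p2 & p1) & p1):
1. ~([](p2 & p1) & p1), w0
2. ~p1, w0
Accessibility: w0Rw0
The negation has an open branch (countermodel exists).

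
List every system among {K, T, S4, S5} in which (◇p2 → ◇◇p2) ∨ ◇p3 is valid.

T, S4, S5

K-tableau for the negation ¬((◇p2 → ◇◇p2) ∨ ◇p3):
1. ¬((◇p2 → ◇◇p2) ∨ ◇p3), 0
2. ¬(◇p2 → ◇◇p2), 0   [¬∨-rule on 1]
3. ¬◇p3, 0   [¬∨-rule on 1]
4. ◇p2, 0   [¬→-rule on 2]
5. ¬◇◇p2, 0   [¬→-rule on 2]
6. p2, 1   [◇-rule on 4: fresh world 1, 0R1]
7. ¬p3, 1   [¬◇-rule on 3 via 0R1]
8. ¬◇p2, 1   [¬◇-rule on 5 via 0R1]
Accessibility: 0R1
Complete open branch: countermodel on a K-frame, so not valid in K.
T-tableau for the negation ¬((◇p2 → ◇◇p2) ∨ ◇p3):
1. ¬((◇p2 → ◇◇p2) ∨ ◇p3), 0
2. ¬(◇p2 → ◇◇p2), 0   [¬∨-rule on 1]
3. ¬◇p3, 0   [¬∨-rule on 1]
4. ◇p2, 0   [¬→-rule on 2]
5. ¬◇◇p2, 0   [¬→-rule on 2]
6. ¬p3, 0   [¬◇-rule on 3 via 0R0]
7. ¬◇p2, 0   [¬◇-rule on 5 via 0R0]
8. ¬p2, 0   [¬◇-rule on 7 via 0R0]
9. p2, 1   [◇-rule on 4: fresh world 1, 0R1]
10. ¬p3, 1   [¬◇-rule on 3 via 0R1]
11. ¬◇p2, 1   [¬◇-rule on 5 via 0R1]
12. ¬p2, 1   [¬◇-rule on 7 via 0R1]
Accessibility: 0R0, 0R1, 1R1
Branch closes: p2 and ¬p2 both at 1.
Every branch closes (one shown): valid in T, hence also in S4, S5 (every theorem of T is a theorem of S4 and S5).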